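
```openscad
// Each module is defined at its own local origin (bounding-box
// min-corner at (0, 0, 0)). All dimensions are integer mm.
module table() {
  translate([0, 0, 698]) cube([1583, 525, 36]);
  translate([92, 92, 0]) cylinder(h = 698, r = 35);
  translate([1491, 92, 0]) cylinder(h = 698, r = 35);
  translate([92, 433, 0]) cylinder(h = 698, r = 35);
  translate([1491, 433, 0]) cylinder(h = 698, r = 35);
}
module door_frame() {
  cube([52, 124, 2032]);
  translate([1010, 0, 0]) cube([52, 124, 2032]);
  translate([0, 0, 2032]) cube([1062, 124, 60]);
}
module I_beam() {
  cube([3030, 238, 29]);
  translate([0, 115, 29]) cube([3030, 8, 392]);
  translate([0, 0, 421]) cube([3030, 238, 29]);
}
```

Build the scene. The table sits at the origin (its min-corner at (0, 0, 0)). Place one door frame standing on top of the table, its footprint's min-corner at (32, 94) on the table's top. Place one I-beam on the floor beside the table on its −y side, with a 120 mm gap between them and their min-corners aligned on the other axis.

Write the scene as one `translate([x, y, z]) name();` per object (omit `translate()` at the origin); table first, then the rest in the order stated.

table();
translate([32, 94, 734]) door_frame();
translate([0, -358, 0]) I_beam();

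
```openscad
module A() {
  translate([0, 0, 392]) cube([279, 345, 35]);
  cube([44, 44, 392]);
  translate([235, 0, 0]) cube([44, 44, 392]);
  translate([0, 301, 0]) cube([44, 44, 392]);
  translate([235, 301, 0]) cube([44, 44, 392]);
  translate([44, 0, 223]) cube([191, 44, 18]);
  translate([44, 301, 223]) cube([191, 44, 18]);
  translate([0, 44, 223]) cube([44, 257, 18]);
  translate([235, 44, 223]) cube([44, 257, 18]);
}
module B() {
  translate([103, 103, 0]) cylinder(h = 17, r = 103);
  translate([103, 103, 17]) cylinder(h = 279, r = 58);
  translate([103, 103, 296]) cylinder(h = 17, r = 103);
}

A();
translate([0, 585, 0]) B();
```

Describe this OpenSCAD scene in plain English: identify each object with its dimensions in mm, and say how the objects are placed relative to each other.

A is a four-legged stool. The seat is a 279×345×35 mm slab whose top surface is at z = 427 mm; four square legs, each 44×44 mm in cross-section, run from the floor (z = 0) to the underside of the seat, each flush with a corner of the seat. Four stretchers, 44 mm wide and 18 mm tall, connect adjacent legs with their undersides at z = 223 mm, each running between the inner faces of the legs it joins and aligned with the legs' outer faces on the other axis.

B is a spool: two coaxial disc flanges of radius 103 mm and thickness 17 mm, joined by a core cylinder of radius 58 mm and height 279 mm. The lower flange rests on z = 0 and the three cylinders share a vertical axis.

The spool is on the floor beside the stool on its +y side.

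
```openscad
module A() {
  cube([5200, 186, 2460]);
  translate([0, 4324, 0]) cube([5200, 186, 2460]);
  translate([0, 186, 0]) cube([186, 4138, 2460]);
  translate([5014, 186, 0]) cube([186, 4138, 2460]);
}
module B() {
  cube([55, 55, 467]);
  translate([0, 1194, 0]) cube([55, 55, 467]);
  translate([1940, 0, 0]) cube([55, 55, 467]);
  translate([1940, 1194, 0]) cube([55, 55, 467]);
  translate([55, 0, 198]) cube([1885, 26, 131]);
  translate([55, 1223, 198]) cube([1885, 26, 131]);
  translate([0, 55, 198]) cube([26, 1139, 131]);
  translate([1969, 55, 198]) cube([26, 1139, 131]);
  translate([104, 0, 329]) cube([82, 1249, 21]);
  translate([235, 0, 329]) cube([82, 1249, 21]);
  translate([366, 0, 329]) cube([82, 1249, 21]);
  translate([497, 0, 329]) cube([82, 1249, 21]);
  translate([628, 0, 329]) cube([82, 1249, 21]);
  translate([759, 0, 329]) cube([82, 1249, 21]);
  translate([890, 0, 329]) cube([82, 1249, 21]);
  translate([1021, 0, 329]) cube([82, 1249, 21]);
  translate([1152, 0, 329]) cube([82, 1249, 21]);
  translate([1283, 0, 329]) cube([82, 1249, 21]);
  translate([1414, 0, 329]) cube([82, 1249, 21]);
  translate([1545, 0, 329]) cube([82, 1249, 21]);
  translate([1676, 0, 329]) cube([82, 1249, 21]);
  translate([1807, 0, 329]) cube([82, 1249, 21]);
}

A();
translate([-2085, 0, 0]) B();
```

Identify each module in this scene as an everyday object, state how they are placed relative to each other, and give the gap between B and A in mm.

The bed frame's nearest face is 90 mm from the house frame's −x face.

A is a house frame. B is a bed frame. The bed frame is on the floor beside the house frame on its −x side. The gap between the bed frame and the house frame is 90 mm.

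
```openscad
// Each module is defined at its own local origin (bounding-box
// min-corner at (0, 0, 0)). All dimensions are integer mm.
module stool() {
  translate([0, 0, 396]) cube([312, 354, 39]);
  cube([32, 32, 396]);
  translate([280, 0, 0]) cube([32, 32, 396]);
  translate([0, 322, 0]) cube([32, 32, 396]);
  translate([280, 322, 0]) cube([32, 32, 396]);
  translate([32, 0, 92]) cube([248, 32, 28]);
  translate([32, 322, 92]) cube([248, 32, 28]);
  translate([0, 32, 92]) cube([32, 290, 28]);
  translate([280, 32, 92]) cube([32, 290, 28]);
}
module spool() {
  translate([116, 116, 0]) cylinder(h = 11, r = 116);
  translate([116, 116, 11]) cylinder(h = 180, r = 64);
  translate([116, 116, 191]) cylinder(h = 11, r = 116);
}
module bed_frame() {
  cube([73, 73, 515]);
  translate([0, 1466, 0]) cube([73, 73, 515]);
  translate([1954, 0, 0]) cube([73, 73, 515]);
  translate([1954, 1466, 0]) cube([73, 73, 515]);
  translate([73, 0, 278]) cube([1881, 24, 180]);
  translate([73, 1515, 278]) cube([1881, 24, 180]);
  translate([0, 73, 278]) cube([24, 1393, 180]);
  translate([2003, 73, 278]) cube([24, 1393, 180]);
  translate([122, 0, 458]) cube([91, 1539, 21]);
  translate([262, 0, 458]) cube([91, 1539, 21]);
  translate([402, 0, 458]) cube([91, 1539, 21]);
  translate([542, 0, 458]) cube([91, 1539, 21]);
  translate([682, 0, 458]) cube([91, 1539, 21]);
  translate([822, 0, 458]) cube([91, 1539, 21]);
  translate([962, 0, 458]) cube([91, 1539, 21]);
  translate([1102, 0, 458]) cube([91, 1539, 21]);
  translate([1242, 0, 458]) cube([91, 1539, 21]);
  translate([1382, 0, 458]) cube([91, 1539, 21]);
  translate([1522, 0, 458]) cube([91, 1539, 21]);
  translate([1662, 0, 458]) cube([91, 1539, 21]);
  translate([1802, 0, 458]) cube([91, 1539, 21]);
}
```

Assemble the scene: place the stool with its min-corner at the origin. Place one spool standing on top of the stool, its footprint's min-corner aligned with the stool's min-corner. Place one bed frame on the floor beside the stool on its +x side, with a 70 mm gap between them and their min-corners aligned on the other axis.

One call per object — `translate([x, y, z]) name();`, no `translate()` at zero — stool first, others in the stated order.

stool();
translate([0, 0, 435]) spool();
translate([382, 0, 0]) bed_frame();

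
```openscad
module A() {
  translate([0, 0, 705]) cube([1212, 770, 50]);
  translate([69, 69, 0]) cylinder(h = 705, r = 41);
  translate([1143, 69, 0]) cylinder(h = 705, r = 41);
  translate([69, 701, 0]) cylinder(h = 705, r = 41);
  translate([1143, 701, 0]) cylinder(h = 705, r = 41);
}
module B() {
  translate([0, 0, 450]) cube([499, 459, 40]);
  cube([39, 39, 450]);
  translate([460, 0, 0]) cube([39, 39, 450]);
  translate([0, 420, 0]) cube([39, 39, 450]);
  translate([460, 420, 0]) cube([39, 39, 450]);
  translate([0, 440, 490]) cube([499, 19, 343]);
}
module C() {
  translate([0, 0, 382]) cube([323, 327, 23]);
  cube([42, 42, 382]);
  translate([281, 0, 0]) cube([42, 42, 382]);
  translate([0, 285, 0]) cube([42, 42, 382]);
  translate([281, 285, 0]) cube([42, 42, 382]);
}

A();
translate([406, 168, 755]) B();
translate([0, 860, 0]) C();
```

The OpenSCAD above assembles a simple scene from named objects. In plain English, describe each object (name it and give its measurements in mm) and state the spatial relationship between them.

A is a rectangular dining table. The top is 1212×770×50 mm with its upper surface at z = 755 mm. It stands on four round legs of 82 mm diameter, each leg's bounding box inset 28 mm from the nearest pair of top edges, running from the floor to the underside of the top.

B is a chair. The seat is a 499×459×40 mm slab with its top at z = 490 mm, on four 39×39 mm corner legs (flush with the seat edges, standing on z = 0). A flat backrest 19 mm thick, 343 mm tall, spans the full seat width and rises from the seat top along its +y edge, rear face flush with the rear of the seat.

C is a four-legged stool. The seat is 323×327 mm, 23 mm thick, top at z = 405 mm. It stands on four square legs, each 42×42 mm in cross-section, from z = 0 to the seat underside, each flush with a corner of the seat.

The chair is on top of the table. The stool is on the floor beside the table on its +y side.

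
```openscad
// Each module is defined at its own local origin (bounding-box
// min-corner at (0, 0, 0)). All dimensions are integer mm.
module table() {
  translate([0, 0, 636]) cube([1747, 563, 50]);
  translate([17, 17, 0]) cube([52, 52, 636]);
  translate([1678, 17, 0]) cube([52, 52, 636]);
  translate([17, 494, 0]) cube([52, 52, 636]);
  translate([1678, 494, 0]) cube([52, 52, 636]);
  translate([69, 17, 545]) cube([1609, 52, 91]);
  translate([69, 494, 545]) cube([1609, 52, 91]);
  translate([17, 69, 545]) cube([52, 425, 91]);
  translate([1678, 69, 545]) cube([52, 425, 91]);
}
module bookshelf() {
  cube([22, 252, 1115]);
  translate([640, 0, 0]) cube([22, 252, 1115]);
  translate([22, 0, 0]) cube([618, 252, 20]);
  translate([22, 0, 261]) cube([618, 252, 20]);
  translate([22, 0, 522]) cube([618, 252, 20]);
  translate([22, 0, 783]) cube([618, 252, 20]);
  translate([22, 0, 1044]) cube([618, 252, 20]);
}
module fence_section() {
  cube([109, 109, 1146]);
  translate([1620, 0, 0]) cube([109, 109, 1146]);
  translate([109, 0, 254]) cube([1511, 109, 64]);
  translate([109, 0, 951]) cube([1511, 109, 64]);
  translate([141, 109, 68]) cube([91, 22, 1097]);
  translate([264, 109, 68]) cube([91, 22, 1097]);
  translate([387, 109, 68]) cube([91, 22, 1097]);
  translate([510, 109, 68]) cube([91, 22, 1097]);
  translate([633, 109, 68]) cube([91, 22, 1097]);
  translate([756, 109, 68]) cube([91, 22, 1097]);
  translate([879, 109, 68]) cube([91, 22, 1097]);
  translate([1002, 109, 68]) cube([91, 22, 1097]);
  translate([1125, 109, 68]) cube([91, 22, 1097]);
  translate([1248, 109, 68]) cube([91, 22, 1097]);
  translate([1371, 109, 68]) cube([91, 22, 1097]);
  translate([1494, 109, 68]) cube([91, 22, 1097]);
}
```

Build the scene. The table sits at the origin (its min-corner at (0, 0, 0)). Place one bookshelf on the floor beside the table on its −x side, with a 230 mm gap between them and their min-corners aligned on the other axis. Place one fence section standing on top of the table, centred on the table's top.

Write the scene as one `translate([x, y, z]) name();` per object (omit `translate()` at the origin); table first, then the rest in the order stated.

table();
translate([-892, 0, 0]) bookshelf();
translate([9, 216, 686]) fence_section();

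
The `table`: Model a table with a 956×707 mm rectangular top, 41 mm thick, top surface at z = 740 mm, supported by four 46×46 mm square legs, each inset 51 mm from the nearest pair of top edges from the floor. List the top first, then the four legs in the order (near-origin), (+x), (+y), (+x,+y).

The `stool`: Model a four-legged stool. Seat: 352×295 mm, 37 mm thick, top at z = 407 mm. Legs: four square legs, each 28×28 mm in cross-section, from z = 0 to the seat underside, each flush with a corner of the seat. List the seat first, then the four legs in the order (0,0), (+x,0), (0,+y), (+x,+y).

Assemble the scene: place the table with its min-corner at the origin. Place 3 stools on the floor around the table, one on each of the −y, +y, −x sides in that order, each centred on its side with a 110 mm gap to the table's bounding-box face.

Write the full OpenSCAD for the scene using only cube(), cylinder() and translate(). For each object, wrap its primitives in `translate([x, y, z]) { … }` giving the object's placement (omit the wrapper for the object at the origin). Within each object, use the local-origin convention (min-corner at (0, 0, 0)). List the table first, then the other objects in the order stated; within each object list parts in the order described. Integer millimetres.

translate([0, 0, 699]) cube([956, 707, 41]);
translate([51, 51, 0]) cube([46, 46, 699]);
translate([859, 51, 0]) cube([46, 46, 699]);
translate([51, 610, 0]) cube([46, 46, 699]);
translate([859, 610, 0]) cube([46, 46, 699]);
translate([302, -405, 0]) {
  translate([0, 0, 370]) cube([352, 295, 37]);
  cube([28, 28, 370]);
  translate([324, 0, 0]) cube([28, 28, 370]);
  translate([0, 267, 0]) cube([28, 28, 370]);
  translate([324, 267, 0]) cube([28, 28, 370]);
}
translate([302, 817, 0]) {
  translate([0, 0, 370]) cube([352, 295, 37]);
  cube([28, 28, 370]);
  translate([324, 0, 0]) cube([28, 28, 370]);
  translate([0, 267, 0]) cube([28, 28, 370]);
  translate([324, 267, 0]) cube([28, 28, 370]);
}
translate([-462, 206, 0]) {
  translate([0, 0, 370]) cube([352, 295, 37]);
  cube([28, 28, 370]);
  translate([324, 0, 0]) cube([28, 28, 370]);
  translate([0, 267, 0]) cube([28, 28, 370]);
  translate([324, 267, 0]) cube([28, 28, 370]);
}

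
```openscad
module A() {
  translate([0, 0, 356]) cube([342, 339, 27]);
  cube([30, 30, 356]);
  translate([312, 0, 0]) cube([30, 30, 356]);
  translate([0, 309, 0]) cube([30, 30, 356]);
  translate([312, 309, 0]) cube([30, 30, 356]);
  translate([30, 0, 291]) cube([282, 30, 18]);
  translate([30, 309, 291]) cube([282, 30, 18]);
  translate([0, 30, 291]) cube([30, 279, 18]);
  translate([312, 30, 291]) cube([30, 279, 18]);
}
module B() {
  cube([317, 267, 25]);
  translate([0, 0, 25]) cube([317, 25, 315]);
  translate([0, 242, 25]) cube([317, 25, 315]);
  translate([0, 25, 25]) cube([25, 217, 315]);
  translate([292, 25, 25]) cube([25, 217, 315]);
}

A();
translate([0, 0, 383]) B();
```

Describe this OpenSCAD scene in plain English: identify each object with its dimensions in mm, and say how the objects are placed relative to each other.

A is a simple wooden stool: a rectangular seat 342 mm (x) by 339 mm (y), 27 mm thick, top face at z = 383 mm, on four square legs, each 30×30 mm in cross-section. The legs rest on z = 0, each flush with a corner of the seat. Four stretchers, 30 mm wide and 18 mm tall, connect adjacent legs with their undersides at z = 291 mm, each running between the inner faces of the legs it joins and aligned with the legs' outer faces on the other axis.

B is an open storage box with external size 317×267×340 mm and wall thickness 25 mm (the base is also 25 mm thick). The base covers the whole footprint; the four walls stand on the base, with the y-facing walls full-width and the x-facing walls fitting between their inner faces.

The open box is on top of the stool.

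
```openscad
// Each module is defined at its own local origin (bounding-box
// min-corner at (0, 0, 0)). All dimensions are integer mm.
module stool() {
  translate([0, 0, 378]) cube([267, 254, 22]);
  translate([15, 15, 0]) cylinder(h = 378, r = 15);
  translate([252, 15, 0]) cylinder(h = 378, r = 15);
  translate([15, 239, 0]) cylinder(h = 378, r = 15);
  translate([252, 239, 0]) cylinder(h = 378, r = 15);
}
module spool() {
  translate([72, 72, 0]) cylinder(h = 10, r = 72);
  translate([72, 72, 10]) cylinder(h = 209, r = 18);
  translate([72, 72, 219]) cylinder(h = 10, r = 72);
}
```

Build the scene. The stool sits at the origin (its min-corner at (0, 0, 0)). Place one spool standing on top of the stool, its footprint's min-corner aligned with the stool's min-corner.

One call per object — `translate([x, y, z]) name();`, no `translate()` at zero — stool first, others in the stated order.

stool();
translate([0, 0, 400]) spool();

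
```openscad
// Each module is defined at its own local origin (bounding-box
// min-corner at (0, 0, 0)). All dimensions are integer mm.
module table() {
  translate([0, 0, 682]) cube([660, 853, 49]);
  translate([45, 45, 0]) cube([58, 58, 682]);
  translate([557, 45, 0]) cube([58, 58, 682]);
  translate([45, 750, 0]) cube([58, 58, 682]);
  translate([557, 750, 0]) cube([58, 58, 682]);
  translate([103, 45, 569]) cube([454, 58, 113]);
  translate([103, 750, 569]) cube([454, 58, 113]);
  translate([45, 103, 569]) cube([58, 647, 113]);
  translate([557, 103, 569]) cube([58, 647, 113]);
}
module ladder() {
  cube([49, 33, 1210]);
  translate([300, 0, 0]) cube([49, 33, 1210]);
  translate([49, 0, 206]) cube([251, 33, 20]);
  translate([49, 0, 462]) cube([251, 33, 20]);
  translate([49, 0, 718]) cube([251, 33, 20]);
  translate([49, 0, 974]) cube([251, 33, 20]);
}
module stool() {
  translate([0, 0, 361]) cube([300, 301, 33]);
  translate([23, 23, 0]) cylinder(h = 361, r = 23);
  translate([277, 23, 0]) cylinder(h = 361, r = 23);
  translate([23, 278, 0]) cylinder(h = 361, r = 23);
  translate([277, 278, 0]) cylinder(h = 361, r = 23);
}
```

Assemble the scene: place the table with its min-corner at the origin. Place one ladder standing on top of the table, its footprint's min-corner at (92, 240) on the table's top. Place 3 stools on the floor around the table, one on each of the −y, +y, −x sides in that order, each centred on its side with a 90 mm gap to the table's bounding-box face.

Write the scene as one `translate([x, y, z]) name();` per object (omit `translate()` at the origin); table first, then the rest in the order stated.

table();
translate([92, 240, 731]) ladder();
translate([180, -391, 0]) stool();
translate([180, 943, 0]) stool();
translate([-390, 276, 0]) stool();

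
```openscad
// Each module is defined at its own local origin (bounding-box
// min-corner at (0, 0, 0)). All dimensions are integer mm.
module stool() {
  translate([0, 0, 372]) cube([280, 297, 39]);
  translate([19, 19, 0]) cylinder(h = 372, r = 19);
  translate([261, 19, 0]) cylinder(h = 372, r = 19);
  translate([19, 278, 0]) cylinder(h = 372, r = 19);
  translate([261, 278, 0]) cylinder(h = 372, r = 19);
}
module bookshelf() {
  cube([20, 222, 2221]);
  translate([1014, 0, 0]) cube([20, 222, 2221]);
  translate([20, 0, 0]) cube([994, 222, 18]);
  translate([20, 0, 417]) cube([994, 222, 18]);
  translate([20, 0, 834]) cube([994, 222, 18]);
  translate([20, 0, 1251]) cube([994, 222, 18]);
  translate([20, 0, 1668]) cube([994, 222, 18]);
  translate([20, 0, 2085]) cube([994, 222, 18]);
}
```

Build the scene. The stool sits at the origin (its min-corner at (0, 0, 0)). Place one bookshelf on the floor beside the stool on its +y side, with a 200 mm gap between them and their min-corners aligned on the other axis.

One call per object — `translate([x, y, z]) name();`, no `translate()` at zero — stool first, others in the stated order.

stool();
translate([0, 497, 0]) bookshelf();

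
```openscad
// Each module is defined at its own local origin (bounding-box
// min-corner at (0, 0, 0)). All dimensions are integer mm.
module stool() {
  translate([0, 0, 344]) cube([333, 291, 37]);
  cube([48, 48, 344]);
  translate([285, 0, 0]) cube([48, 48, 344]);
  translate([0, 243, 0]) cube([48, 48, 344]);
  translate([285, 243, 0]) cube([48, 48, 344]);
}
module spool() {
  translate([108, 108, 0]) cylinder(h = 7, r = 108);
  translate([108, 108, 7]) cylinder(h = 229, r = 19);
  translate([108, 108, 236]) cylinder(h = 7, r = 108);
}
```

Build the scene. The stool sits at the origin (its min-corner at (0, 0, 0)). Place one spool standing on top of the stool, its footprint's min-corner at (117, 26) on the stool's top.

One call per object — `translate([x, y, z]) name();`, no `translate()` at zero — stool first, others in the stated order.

stool();
translate([117, 26, 381]) spool();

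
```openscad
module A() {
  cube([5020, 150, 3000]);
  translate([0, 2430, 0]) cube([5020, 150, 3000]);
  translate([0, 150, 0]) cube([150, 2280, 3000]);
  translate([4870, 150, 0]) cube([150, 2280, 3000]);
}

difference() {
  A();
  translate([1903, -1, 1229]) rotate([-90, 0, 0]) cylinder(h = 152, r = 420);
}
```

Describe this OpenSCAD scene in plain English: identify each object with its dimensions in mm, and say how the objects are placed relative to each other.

A is the wall frame of a small rectangular building: four walls, each 3000 mm tall and 150 mm thick, enclosing a footprint 5020 mm (x) by 2580 mm (y) outside-to-outside, with no floor or roof. The front and back walls (the −y and +y sides) span the full width; the two side walls fit between them.

The house frame has a circular hole of radius 420 mm through its front wall, centred at (x = 1903, z = 1229).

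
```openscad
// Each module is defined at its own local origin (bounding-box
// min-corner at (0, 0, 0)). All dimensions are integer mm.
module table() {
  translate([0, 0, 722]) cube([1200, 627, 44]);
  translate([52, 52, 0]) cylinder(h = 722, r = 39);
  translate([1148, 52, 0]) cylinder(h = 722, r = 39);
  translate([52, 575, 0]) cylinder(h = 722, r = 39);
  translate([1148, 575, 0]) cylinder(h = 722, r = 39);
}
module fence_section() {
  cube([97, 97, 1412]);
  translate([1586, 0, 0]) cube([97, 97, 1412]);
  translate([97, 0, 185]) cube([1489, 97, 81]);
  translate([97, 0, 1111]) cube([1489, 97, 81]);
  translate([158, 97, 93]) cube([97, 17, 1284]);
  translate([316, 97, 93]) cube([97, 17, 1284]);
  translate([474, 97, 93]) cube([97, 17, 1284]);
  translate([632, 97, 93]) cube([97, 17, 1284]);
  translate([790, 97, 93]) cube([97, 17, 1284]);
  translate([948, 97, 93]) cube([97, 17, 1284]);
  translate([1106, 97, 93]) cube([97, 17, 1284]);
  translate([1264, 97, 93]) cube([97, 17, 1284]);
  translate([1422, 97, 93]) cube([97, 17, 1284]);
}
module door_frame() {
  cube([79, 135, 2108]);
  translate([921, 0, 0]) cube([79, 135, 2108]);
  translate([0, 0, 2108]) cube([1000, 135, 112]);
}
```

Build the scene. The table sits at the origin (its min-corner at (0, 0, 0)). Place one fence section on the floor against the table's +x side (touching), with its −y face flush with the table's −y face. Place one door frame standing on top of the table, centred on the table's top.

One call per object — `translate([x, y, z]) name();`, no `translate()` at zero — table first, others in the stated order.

table();
translate([1200, 0, 0]) fence_section();
translate([100, 246, 766]) door_frame();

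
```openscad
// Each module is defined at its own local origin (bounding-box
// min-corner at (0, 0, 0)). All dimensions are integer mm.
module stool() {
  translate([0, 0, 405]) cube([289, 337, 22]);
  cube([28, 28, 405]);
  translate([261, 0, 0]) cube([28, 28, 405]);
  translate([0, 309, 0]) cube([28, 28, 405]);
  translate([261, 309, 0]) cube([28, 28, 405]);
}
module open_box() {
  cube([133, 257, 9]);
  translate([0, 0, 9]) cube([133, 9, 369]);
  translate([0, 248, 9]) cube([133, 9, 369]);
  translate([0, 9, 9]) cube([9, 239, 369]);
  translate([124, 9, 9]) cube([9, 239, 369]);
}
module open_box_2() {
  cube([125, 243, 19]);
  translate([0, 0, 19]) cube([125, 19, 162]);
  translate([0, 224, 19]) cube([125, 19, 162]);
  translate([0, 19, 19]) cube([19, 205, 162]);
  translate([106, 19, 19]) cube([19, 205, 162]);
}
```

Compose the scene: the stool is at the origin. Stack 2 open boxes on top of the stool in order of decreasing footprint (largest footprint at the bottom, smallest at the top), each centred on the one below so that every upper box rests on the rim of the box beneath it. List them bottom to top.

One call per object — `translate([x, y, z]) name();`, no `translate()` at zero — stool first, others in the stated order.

stool();
translate([78, 40, 427]) open_box();
translate([82, 47, 805]) open_box_2();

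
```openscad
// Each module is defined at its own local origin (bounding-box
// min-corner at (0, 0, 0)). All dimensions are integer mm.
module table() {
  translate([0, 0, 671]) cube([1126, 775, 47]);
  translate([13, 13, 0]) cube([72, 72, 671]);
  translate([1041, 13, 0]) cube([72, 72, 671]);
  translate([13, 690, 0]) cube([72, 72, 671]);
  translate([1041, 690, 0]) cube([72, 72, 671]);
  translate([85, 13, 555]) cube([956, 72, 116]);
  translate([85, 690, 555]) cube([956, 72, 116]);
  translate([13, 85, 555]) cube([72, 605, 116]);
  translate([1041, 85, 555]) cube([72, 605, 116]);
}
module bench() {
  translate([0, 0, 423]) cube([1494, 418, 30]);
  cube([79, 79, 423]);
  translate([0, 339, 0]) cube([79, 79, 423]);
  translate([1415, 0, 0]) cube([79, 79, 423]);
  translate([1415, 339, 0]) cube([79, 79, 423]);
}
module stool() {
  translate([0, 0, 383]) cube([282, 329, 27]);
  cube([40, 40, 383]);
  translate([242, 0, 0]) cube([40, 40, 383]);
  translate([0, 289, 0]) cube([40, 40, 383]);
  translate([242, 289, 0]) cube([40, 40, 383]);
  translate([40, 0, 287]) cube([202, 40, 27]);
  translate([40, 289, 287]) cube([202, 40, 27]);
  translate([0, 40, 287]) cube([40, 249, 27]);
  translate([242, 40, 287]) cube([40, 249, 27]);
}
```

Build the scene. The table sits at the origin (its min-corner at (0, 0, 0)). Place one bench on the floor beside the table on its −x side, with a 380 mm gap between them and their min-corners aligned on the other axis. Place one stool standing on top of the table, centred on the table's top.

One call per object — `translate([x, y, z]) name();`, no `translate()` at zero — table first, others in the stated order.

table();
translate([-1874, 0, 0]) bench();
translate([422, 223, 718]) stool();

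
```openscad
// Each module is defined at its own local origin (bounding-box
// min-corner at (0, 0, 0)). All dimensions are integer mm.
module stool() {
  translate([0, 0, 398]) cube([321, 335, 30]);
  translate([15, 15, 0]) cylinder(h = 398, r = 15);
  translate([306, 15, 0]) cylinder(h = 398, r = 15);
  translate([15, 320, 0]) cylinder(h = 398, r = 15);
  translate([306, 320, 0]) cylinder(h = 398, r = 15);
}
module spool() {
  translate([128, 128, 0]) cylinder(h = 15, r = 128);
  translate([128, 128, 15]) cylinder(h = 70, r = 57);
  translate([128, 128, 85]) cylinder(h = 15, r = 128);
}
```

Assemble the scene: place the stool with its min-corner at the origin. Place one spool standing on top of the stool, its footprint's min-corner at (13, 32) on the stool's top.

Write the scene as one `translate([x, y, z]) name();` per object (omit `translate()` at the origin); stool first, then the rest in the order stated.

stool();
translate([13, 32, 428]) spool();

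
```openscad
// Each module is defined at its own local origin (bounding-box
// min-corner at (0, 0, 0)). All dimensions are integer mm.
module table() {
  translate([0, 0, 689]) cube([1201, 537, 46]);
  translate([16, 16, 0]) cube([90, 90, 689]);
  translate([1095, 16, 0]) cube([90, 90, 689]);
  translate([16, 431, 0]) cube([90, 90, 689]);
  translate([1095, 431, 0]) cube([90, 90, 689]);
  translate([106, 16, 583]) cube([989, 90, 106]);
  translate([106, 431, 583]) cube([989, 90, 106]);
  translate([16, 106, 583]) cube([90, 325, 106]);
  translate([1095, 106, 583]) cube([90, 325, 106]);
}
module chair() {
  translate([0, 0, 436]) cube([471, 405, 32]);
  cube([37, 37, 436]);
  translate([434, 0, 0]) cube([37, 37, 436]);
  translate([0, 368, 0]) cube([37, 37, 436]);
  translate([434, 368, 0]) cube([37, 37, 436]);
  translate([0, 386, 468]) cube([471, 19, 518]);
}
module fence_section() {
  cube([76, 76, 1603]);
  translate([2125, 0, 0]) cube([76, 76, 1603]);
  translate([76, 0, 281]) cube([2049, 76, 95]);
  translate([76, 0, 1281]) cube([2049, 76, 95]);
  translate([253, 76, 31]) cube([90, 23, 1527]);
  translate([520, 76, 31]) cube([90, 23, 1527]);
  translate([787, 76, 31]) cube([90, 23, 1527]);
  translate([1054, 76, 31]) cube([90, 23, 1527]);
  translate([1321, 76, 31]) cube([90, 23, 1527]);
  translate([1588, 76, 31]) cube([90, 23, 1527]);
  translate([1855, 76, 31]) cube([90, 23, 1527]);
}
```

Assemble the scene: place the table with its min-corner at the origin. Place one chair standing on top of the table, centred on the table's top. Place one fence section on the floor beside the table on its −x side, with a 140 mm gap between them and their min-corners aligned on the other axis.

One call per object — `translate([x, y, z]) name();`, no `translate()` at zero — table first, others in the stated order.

table();
translate([365, 66, 735]) chair();
translate([-2341, 0, 0]) fence_section();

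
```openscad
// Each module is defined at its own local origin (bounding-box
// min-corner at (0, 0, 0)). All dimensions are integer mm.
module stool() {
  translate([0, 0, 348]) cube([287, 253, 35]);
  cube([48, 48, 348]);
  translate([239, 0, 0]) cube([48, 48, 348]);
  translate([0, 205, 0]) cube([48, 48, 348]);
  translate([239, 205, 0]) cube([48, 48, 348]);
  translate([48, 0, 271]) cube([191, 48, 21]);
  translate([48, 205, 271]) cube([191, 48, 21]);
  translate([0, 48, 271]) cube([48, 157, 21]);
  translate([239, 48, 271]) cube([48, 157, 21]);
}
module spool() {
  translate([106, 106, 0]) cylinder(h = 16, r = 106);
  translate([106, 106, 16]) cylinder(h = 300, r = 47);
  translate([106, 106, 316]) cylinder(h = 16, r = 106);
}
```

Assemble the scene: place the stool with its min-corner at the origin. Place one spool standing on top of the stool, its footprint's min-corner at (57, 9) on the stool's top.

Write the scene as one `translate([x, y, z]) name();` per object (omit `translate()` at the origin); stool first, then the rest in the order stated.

stool();
translate([57, 9, 383]) spool();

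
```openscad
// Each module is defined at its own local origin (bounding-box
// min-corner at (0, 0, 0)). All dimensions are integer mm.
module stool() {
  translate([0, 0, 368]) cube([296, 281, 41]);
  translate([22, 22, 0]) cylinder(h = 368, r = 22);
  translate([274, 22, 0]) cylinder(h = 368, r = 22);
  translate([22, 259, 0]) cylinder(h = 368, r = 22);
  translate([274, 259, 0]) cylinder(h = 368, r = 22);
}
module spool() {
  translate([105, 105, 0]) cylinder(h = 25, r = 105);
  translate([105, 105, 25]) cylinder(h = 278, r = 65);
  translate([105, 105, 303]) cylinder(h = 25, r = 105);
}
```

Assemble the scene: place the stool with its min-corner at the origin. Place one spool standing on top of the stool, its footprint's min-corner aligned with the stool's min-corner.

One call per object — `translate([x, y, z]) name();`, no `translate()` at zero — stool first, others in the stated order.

stool();
translate([0, 0, 409]) spool();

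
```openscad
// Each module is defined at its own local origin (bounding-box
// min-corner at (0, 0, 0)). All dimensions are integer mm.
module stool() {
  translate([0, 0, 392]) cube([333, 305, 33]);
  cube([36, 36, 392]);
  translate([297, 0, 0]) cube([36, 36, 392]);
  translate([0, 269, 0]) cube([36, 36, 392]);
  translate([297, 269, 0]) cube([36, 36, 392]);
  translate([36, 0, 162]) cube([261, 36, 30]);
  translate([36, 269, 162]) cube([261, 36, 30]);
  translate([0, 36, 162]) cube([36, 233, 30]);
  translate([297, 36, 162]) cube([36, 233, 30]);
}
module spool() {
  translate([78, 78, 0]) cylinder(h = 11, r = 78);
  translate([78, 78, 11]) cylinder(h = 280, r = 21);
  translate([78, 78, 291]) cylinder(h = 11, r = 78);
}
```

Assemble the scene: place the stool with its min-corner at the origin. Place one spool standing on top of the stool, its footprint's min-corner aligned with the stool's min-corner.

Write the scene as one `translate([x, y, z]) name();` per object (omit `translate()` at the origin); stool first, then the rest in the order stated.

stool();
translate([0, 0, 425]) spool();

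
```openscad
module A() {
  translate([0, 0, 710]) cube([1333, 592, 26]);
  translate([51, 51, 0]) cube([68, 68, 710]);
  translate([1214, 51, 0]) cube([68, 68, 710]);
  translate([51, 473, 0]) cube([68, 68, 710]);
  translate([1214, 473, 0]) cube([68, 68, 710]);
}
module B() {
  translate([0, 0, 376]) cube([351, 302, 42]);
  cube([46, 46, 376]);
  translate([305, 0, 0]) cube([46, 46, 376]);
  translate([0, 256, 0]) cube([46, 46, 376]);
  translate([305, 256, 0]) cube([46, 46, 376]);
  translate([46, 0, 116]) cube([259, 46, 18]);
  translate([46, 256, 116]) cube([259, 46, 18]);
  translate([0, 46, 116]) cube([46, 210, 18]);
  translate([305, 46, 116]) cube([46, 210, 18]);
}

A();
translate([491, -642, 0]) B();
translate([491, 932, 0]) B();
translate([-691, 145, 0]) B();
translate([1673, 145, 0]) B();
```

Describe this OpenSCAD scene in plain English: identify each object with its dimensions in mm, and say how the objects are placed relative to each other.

A is a rectangular dining table. The top is 1333×592×26 mm with its upper surface at z = 736 mm. It stands on four 68×68 mm square legs, each inset 51 mm from the nearest pair of top edges, running from the floor to the underside of the top.

B is a four-legged stool. The seat is 351×302 mm, 42 mm thick, top at z = 418 mm. It stands on four square legs, each 46×46 mm in cross-section, from z = 0 to the seat underside, each flush with a corner of the seat. Four stretchers, 46 mm wide and 18 mm tall, connect adjacent legs with their undersides at z = 116 mm, each running between the inner faces of the legs it joins and aligned with the legs' outer faces on the other axis.

Four stools sit around the table at the −y, +y, −x, +x sides.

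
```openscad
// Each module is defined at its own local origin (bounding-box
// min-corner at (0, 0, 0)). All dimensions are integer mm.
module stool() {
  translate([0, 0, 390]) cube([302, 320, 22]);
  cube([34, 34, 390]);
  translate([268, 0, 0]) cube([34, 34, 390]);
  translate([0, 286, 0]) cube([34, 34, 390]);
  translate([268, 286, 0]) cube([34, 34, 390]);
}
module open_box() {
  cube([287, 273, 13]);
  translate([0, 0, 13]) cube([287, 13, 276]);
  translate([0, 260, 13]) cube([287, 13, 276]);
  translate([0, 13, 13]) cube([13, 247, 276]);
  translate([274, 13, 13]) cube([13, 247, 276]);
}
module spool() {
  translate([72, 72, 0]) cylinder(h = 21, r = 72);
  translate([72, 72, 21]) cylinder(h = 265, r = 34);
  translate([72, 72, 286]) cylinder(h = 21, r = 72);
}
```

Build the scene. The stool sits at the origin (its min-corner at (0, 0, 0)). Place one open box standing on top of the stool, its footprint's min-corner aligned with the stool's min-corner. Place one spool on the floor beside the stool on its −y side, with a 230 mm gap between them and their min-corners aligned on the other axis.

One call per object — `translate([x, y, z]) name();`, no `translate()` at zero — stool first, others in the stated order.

stool();
translate([0, 0, 412]) open_box();
translate([0, -374, 0]) spool();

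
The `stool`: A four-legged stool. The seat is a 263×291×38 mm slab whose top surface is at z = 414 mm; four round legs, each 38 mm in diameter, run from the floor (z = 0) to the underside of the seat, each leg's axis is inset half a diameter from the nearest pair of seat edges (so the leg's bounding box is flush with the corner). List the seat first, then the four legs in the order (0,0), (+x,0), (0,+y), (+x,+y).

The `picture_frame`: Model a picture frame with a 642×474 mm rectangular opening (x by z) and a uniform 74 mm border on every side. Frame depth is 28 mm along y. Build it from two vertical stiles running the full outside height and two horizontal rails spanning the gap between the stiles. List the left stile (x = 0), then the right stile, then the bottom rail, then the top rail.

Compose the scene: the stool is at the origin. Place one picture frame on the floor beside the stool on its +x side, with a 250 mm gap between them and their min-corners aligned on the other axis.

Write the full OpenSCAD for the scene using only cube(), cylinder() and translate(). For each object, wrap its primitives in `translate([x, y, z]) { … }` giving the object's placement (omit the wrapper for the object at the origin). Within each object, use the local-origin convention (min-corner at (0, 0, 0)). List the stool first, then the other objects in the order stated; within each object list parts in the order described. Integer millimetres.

translate([0, 0, 376]) cube([263, 291, 38]);
translate([19, 19, 0]) cylinder(h = 376, r = 19);
translate([244, 19, 0]) cylinder(h = 376, r = 19);
translate([19, 272, 0]) cylinder(h = 376, r = 19);
translate([244, 272, 0]) cylinder(h = 376, r = 19);
translate([513, 0, 0]) {
  cube([74, 28, 622]);
  translate([716, 0, 0]) cube([74, 28, 622]);
  translate([74, 0, 0]) cube([642, 28, 74]);
  translate([74, 0, 548]) cube([642, 28, 74]);
}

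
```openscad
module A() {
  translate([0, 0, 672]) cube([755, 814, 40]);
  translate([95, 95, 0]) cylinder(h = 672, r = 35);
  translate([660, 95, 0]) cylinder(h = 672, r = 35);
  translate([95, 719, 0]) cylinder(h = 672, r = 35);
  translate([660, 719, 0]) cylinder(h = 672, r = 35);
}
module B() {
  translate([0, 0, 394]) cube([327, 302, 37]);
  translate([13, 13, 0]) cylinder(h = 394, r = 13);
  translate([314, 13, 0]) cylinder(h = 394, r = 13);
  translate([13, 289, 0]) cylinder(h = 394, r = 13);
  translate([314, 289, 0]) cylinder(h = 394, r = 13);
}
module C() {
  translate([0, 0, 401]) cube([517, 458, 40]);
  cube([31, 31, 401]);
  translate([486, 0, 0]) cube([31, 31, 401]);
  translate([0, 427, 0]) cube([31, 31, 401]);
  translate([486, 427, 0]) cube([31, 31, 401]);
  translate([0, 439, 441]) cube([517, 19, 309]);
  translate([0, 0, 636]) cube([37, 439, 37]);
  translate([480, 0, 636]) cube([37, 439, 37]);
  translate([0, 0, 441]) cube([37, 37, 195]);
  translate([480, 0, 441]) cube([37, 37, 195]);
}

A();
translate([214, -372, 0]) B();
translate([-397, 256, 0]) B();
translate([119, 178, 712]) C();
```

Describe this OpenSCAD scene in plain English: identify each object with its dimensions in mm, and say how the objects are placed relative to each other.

A is a table with a 755×814 mm rectangular top, 40 mm thick, top surface at z = 712 mm, supported by four round legs of 70 mm diameter, each leg's bounding box inset 60 mm from the nearest pair of top edges, running from the floor.

B is a four-legged stool. The seat is a 327×302×37 mm slab whose top surface is at z = 431 mm; four round legs, each 26 mm in diameter, run from the floor (z = 0) to the underside of the seat, each leg's axis is inset half a diameter from the nearest pair of seat edges (so the leg's bounding box is flush with the corner).

C is a chair. The seat is a 517×458×40 mm slab with its top at z = 441 mm, on four 31×31 mm corner legs (flush with the seat edges, standing on z = 0). A flat backrest 19 mm thick, 309 mm tall, spans the full seat width and rises from the seat top along its +y edge, rear face flush with the rear of the seat. Two armrests of 37×37 mm section run along each side from the seat's front edge to the front of the backrest, top faces 232 mm above the seat top and outer faces flush with the seat's x-edges; a 37×37 mm post under the front of each armrest stands on the seat at the front corner.

Two stools sit around the table at the −y, −x sides. The chair is on top of the table, centred.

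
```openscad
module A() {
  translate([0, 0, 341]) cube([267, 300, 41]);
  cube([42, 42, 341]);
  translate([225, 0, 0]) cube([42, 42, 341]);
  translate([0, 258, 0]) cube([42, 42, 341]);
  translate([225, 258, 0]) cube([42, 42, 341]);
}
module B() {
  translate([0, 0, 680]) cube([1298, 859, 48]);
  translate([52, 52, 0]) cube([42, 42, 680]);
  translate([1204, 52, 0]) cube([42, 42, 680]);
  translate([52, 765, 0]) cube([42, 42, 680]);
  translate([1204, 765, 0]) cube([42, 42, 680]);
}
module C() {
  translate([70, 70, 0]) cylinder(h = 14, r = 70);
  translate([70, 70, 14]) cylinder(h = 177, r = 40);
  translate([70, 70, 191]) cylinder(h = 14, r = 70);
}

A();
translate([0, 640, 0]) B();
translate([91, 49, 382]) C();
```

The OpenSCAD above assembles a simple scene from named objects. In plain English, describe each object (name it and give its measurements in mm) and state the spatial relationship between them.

A is a four-legged stool. The seat is a 267×300×41 mm slab whose top surface is at z = 382 mm; four square legs, each 42×42 mm in cross-section, run from the floor (z = 0) to the underside of the seat, each flush with a corner of the seat.

B is a table: top 1298 mm (x) × 859 mm (y), 48 mm thick, upper face at z = 728 mm, on four 42×42 mm square legs, each inset 52 mm from the nearest pair of top edges, running from z = 0 to the bottom of the top.

C is a spool: two coaxial disc flanges of radius 70 mm and thickness 14 mm, joined by a core cylinder of radius 40 mm and height 177 mm. The lower flange rests on z = 0 and the three cylinders share a vertical axis.

The table is on the floor beside the stool on its +y side. The spool is on top of the stool.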